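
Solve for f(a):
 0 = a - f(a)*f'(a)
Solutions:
 f(a) = -sqrt(C1 + a^2)
 f(a) = sqrt(C1 + a^2)


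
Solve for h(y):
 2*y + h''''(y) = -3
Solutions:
 h(y) = C1 + C2*y + C3*y^2 + C4*y^3 - y^5/60 - y^4/8


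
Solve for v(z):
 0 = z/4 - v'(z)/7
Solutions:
 v(z) = C1 + 7*z^2/8


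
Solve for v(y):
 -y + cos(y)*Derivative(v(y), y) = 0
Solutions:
 v(y) = C1 + Integral(y/cos(y), y)


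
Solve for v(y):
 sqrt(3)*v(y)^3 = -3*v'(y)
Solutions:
 v(y) = -sqrt(6)*sqrt(-1/(C1 - sqrt(3)*y))/2
 v(y) = sqrt(6)*sqrt(-1/(C1 - sqrt(3)*y))/2


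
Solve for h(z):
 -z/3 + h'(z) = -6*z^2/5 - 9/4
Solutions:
 h(z) = C1 - 2*z^3/5 + z^2/6 - 9*z/4


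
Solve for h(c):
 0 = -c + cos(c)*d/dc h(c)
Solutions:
 h(c) = C1 + Integral(c/cos(c), c)


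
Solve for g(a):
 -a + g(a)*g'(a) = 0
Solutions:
 g(a) = -sqrt(C1 + a^2)
 g(a) = sqrt(C1 + a^2)


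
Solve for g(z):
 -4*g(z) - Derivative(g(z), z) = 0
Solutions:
 g(z) = C1*exp(-4*z)


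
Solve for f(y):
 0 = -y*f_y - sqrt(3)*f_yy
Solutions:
 f(y) = C1 + C2*erf(sqrt(2)*3^(3/4)*y/6)


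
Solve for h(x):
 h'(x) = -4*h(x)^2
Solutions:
 h(x) = 1/(C1 + 4*x)


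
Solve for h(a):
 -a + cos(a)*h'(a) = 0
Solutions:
 h(a) = C1 + Integral(a/cos(a), a)


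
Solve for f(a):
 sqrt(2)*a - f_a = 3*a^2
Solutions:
 f(a) = C1 - a^3 + sqrt(2)*a^2/2


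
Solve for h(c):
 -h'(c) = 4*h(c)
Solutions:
 h(c) = C1*exp(-4*c)


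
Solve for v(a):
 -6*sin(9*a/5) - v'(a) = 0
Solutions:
 v(a) = C1 + 10*cos(9*a/5)/3


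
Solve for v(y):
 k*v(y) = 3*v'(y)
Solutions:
 v(y) = C1*exp(k*y/3)


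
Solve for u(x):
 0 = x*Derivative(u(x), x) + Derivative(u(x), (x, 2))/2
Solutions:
 u(x) = C1 + C2*erf(x)


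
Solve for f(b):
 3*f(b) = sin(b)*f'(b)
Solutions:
 f(b) = C1*(cos(b) - 1)^(3/2)/(cos(b) + 1)^(3/2)


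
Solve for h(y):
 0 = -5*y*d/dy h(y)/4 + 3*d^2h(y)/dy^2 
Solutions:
 h(y) = C1 + C2*erfi(sqrt(30)*y/12)


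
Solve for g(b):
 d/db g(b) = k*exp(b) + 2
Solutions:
 g(b) = C1 + 2*b + k*exp(b)


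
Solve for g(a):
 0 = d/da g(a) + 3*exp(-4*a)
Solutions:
 g(a) = C1 + 3*exp(-4*a)/4


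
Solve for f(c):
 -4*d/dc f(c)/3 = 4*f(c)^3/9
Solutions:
 f(c) = -sqrt(6)*sqrt(-1/(C1 - c))/2
 f(c) = sqrt(6)*sqrt(-1/(C1 - c))/2


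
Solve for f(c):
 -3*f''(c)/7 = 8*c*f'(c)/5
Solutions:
 f(c) = C1 + C2*erf(2*sqrt(105)*c/15)


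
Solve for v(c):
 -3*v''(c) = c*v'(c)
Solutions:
 v(c) = C1 + C2*erf(sqrt(6)*c/6)


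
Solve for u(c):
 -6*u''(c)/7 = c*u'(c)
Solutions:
 u(c) = C1 + C2*erf(sqrt(21)*c/6)


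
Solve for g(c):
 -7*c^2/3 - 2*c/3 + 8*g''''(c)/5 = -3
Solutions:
 g(c) = C1 + C2*c + C3*c^2 + C4*c^3 + 7*c^6/1728 + c^5/288 - 5*c^4/64


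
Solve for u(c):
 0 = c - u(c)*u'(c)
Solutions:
 u(c) = -sqrt(C1 + c^2)
 u(c) = sqrt(C1 + c^2)


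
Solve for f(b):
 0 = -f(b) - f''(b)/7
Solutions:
 f(b) = C1*sin(sqrt(7)*b) + C2*cos(sqrt(7)*b)


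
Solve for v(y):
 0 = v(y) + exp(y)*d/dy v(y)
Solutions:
 v(y) = C1*exp(exp(-y))


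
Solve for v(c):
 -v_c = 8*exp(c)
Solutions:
 v(c) = C1 - 8*exp(c)


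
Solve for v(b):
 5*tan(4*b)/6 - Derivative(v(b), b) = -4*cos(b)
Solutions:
 v(b) = C1 - 5*log(cos(4*b))/24 + 4*sin(b)


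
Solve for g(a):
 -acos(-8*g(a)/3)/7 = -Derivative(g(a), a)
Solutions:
 Integral(1/acos(-8*_y/3), (_y, g(a))) = C1 + a/7


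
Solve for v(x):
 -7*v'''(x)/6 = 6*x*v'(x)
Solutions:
 v(x) = C1 + Integral(C2*airyai(-42^(2/3)*x/7) + C3*airybi(-42^(2/3)*x/7), x)


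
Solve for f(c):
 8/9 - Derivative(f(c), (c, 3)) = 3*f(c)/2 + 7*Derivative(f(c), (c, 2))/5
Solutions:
 f(c) = C1*exp(c*(-28 + 98*2^(2/3)/(45*sqrt(64345) + 11497)^(1/3) + 2^(1/3)*(45*sqrt(64345) + 11497)^(1/3))/60)*sin(2^(1/3)*sqrt(3)*c*(-(45*sqrt(64345) + 11497)^(1/3) + 98*2^(1/3)/(45*sqrt(64345) + 11497)^(1/3))/60) + C2*exp(c*(-28 + 98*2^(2/3)/(45*sqrt(64345) + 11497)^(1/3) + 2^(1/3)*(45*sqrt(64345) + 11497)^(1/3))/60)*cos(2^(1/3)*sqrt(3)*c*(-(45*sqrt(64345) + 11497)^(1/3) + 98*2^(1/3)/(45*sqrt(64345) + 11497)^(1/3))/60) + C3*exp(-c*(98*2^(2/3)/(45*sqrt(64345) + 11497)^(1/3) + 14 + 2^(1/3)*(45*sqrt(64345) + 11497)^(1/3))/30) + 16/27


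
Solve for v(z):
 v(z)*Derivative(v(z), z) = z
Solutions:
 v(z) = -sqrt(C1 + z^2)
 v(z) = sqrt(C1 + z^2)


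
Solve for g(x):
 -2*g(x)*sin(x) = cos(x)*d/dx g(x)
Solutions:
 g(x) = C1*cos(x)^2


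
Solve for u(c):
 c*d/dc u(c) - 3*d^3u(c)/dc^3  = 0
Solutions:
 u(c) = C1 + Integral(C2*airyai(3^(2/3)*c/3) + C3*airybi(3^(2/3)*c/3), c)


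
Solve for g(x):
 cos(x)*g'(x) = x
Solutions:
 g(x) = C1 + Integral(x/cos(x), x)


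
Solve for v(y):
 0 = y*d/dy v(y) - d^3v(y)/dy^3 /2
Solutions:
 v(y) = C1 + Integral(C2*airyai(2^(1/3)*y) + C3*airybi(2^(1/3)*y), y)


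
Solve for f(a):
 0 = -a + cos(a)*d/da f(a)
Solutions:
 f(a) = C1 + Integral(a/cos(a), a)


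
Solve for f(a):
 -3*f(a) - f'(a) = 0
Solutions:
 f(a) = C1*exp(-3*a)


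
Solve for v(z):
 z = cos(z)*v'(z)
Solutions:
 v(z) = C1 + Integral(z/cos(z), z)


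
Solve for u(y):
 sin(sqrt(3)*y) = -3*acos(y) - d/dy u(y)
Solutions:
 u(y) = C1 - 3*y*acos(y) + 3*sqrt(1 - y^2) + sqrt(3)*cos(sqrt(3)*y)/3


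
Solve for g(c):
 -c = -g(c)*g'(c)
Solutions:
 g(c) = -sqrt(C1 + c^2)
 g(c) = sqrt(C1 + c^2)


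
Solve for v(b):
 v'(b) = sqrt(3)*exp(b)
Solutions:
 v(b) = C1 + sqrt(3)*exp(b)


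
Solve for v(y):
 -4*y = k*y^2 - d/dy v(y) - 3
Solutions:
 v(y) = C1 + k*y^3/3 + 2*y^2 - 3*y


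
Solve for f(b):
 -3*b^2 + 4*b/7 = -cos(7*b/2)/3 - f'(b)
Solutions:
 f(b) = C1 + b^3 - 2*b^2/7 - 2*sin(7*b/2)/21


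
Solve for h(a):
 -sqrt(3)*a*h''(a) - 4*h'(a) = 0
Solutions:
 h(a) = C1 + C2*a^(1 - 4*sqrt(3)/3)


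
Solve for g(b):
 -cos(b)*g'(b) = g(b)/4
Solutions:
 g(b) = C1*(sin(b) - 1)^(1/8)/(sin(b) + 1)^(1/8)


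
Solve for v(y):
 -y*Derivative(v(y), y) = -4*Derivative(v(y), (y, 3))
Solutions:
 v(y) = C1 + Integral(C2*airyai(2^(1/3)*y/2) + C3*airybi(2^(1/3)*y/2), y)


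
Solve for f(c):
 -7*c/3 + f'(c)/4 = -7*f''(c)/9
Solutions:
 f(c) = C1 + C2*exp(-9*c/28) + 14*c^2/3 - 784*c/27


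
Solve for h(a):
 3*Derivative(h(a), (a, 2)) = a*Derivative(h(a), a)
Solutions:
 h(a) = C1 + C2*erfi(sqrt(6)*a/6)


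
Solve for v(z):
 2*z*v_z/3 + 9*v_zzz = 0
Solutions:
 v(z) = C1 + Integral(C2*airyai(-2^(1/3)*z/3) + C3*airybi(-2^(1/3)*z/3), z)


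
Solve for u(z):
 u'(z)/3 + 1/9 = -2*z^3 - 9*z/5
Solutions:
 u(z) = C1 - 3*z^4/2 - 27*z^2/10 - z/3


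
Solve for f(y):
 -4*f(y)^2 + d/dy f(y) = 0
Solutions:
 f(y) = -1/(C1 + 4*y)


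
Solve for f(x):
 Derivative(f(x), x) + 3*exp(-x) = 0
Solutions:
 f(x) = C1 + 3*exp(-x)


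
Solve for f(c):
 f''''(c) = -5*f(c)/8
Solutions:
 f(c) = (C1*sin(2^(3/4)*5^(1/4)*c/4) + C2*cos(2^(3/4)*5^(1/4)*c/4))*exp(-2^(3/4)*5^(1/4)*c/4) + (C3*sin(2^(3/4)*5^(1/4)*c/4) + C4*cos(2^(3/4)*5^(1/4)*c/4))*exp(2^(3/4)*5^(1/4)*c/4)


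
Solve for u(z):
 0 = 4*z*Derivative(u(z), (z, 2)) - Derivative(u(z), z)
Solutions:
 u(z) = C1 + C2*z^(5/4)


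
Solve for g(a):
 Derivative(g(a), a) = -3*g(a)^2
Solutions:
 g(a) = 1/(C1 + 3*a)


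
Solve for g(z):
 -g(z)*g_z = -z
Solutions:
 g(z) = -sqrt(C1 + z^2)
 g(z) = sqrt(C1 + z^2)


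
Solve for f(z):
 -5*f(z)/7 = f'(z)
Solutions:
 f(z) = C1*exp(-5*z/7)


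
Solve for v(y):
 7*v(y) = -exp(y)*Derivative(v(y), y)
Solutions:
 v(y) = C1*exp(7*exp(-y))


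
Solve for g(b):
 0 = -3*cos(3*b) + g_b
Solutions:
 g(b) = C1 + sin(3*b)


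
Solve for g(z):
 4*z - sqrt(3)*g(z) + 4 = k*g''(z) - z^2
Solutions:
 g(z) = C1*exp(-3^(1/4)*z*sqrt(-1/k)) + C2*exp(3^(1/4)*z*sqrt(-1/k)) - 2*k/3 + sqrt(3)*z^2/3 + 4*sqrt(3)*z/3 + 4*sqrt(3)/3


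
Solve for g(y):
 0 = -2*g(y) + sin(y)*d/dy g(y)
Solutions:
 g(y) = C1*(cos(y) - 1)/(cos(y) + 1)


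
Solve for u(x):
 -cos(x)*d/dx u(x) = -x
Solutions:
 u(x) = C1 + Integral(x/cos(x), x)


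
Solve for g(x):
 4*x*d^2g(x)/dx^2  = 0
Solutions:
 g(x) = C1 + C2*x


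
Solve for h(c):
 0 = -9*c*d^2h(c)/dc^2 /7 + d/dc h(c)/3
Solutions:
 h(c) = C1 + C2*c^(34/27)


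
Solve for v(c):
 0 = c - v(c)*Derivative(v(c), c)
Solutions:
 v(c) = -sqrt(C1 + c^2)
 v(c) = sqrt(C1 + c^2)


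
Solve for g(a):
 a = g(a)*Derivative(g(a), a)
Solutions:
 g(a) = -sqrt(C1 + a^2)
 g(a) = sqrt(C1 + a^2)


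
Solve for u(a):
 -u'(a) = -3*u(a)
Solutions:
 u(a) = C1*exp(3*a)


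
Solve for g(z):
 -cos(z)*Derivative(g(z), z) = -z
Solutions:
 g(z) = C1 + Integral(z/cos(z), z)


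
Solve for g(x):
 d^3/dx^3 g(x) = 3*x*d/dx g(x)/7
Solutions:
 g(x) = C1 + Integral(C2*airyai(3^(1/3)*7^(2/3)*x/7) + C3*airybi(3^(1/3)*7^(2/3)*x/7), x)


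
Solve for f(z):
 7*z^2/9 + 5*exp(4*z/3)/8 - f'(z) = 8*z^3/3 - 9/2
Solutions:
 f(z) = C1 - 2*z^4/3 + 7*z^3/27 + 9*z/2 + 15*exp(4*z/3)/32


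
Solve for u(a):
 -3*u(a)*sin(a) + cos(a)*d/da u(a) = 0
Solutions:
 u(a) = C1/cos(a)^3


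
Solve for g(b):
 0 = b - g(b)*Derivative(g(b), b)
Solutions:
 g(b) = -sqrt(C1 + b^2)
 g(b) = sqrt(C1 + b^2)


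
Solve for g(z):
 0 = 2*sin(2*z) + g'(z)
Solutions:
 g(z) = C1 + cos(2*z)


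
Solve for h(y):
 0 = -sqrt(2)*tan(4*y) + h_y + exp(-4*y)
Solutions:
 h(y) = C1 + sqrt(2)*log(tan(4*y)^2 + 1)/8 + exp(-4*y)/4


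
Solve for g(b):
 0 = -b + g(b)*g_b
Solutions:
 g(b) = -sqrt(C1 + b^2)
 g(b) = sqrt(C1 + b^2)


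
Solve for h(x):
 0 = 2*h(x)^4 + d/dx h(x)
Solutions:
 h(x) = (-3^(2/3) - 3*3^(1/6)*I)*(1/(C1 + 2*x))^(1/3)/6
 h(x) = (-3^(2/3) + 3*3^(1/6)*I)*(1/(C1 + 2*x))^(1/3)/6
 h(x) = (1/(C1 + 6*x))^(1/3)


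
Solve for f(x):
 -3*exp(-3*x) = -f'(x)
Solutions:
 f(x) = C1 - exp(-3*x)


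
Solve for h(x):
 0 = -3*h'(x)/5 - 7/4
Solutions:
 h(x) = C1 - 35*x/12


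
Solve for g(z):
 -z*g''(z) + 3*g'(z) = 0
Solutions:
 g(z) = C1 + C2*z^4


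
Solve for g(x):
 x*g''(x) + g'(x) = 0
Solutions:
 g(x) = C1 + C2*log(x)


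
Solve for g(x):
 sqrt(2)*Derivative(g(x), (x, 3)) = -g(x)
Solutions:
 g(x) = C3*exp(-2^(5/6)*x/2) + (C1*sin(2^(5/6)*sqrt(3)*x/4) + C2*cos(2^(5/6)*sqrt(3)*x/4))*exp(2^(5/6)*x/4)


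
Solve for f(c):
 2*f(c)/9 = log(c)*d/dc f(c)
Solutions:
 f(c) = C1*exp(2*li(c)/9)


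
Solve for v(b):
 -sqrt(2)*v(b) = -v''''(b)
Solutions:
 v(b) = C1*exp(-2^(1/8)*b) + C2*exp(2^(1/8)*b) + C3*sin(2^(1/8)*b) + C4*cos(2^(1/8)*b)


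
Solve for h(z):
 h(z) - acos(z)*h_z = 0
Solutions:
 h(z) = C1*exp(Integral(1/acos(z), z))


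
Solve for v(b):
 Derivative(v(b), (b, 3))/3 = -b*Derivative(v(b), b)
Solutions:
 v(b) = C1 + Integral(C2*airyai(-3^(1/3)*b) + C3*airybi(-3^(1/3)*b), b)


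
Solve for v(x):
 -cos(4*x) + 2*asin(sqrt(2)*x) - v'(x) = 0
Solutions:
 v(x) = C1 + 2*x*asin(sqrt(2)*x) + sqrt(2)*sqrt(1 - 2*x^2) - sin(4*x)/4


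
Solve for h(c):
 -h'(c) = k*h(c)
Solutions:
 h(c) = C1*exp(-c*k)


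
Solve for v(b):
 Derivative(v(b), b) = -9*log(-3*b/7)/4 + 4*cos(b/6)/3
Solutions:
 v(b) = C1 - 9*b*log(-b)/4 - 9*b*log(3)/4 + 9*b/4 + 9*b*log(7)/4 + 8*sin(b/6)


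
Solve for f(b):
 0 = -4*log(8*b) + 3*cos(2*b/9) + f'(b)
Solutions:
 f(b) = C1 + 4*b*log(b) - 4*b + 12*b*log(2) - 27*sin(2*b/9)/2


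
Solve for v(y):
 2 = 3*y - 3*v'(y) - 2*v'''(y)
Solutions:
 v(y) = C1 + C2*sin(sqrt(6)*y/2) + C3*cos(sqrt(6)*y/2) + y^2/2 - 2*y/3


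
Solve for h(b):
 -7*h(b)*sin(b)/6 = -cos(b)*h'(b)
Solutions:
 h(b) = C1/cos(b)^(7/6)


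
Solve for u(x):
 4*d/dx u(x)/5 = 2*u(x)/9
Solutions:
 u(x) = C1*exp(5*x/18)


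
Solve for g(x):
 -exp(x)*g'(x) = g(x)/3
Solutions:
 g(x) = C1*exp(exp(-x)/3)


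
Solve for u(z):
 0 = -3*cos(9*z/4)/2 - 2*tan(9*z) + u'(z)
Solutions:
 u(z) = C1 - 2*log(cos(9*z))/9 + 2*sin(9*z/4)/3


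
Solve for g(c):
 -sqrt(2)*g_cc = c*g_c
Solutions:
 g(c) = C1 + C2*erf(2^(1/4)*c/2)


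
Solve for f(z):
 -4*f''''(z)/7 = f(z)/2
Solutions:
 f(z) = (C1*sin(2^(3/4)*7^(1/4)*z/4) + C2*cos(2^(3/4)*7^(1/4)*z/4))*exp(-2^(3/4)*7^(1/4)*z/4) + (C3*sin(2^(3/4)*7^(1/4)*z/4) + C4*cos(2^(3/4)*7^(1/4)*z/4))*exp(2^(3/4)*7^(1/4)*z/4)


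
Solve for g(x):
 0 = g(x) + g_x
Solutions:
 g(x) = C1*exp(-x)


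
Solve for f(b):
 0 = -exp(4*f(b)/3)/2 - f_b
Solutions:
 f(b) = 3*log(-(1/(C1 + 2*b))^(1/4)) + 3*log(3)/4
 f(b) = 3*log(1/(C1 + 2*b))/4 + 3*log(3)/4
 f(b) = 3*log(-I*(1/(C1 + 2*b))^(1/4)) + 3*log(3)/4
 f(b) = 3*log(I*(1/(C1 + 2*b))^(1/4)) + 3*log(3)/4


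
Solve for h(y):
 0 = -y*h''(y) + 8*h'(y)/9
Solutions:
 h(y) = C1 + C2*y^(17/9)


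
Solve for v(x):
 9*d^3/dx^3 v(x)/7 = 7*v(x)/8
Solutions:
 v(x) = C3*exp(3^(1/3)*7^(2/3)*x/6) + (C1*sin(3^(5/6)*7^(2/3)*x/12) + C2*cos(3^(5/6)*7^(2/3)*x/12))*exp(-3^(1/3)*7^(2/3)*x/12)


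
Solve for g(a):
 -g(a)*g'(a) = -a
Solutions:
 g(a) = -sqrt(C1 + a^2)
 g(a) = sqrt(C1 + a^2)


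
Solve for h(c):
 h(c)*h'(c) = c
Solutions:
 h(c) = -sqrt(C1 + c^2)
 h(c) = sqrt(C1 + c^2)


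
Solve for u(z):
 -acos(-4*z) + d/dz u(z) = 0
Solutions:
 u(z) = C1 + z*acos(-4*z) + sqrt(1 - 16*z^2)/4


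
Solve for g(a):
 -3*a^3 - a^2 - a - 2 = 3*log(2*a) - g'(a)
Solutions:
 g(a) = C1 + 3*a^4/4 + a^3/3 + a^2/2 + 3*a*log(a) - a + a*log(8)


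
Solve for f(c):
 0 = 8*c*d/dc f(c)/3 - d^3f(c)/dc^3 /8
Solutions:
 f(c) = C1 + Integral(C2*airyai(4*3^(2/3)*c/3) + C3*airybi(4*3^(2/3)*c/3), c)


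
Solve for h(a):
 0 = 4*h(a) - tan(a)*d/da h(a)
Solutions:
 h(a) = C1*sin(a)^4


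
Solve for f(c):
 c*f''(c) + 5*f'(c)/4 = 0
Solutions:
 f(c) = C1 + C2/c^(1/4)


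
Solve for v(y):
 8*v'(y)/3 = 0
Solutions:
 v(y) = C1


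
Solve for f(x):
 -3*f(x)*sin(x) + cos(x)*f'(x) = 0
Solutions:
 f(x) = C1/cos(x)^3


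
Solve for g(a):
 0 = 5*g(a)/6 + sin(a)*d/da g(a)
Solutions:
 g(a) = C1*(cos(a) + 1)^(5/12)/(cos(a) - 1)^(5/12)


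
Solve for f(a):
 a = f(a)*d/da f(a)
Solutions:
 f(a) = -sqrt(C1 + a^2)
 f(a) = sqrt(C1 + a^2)


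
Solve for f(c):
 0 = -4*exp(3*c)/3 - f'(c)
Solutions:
 f(c) = C1 - 4*exp(3*c)/9


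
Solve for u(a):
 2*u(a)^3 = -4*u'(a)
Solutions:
 u(a) = -sqrt(-1/(C1 - a))
 u(a) = sqrt(-1/(C1 - a))


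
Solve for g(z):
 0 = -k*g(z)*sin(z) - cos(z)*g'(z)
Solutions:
 g(z) = C1*exp(k*log(cos(z)))


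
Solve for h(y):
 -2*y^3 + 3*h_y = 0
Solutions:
 h(y) = C1 + y^4/6


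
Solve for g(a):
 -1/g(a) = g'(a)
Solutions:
 g(a) = -sqrt(C1 - 2*a)
 g(a) = sqrt(C1 - 2*a)


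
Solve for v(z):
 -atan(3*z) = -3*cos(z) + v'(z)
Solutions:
 v(z) = C1 - z*atan(3*z) + log(9*z^2 + 1)/6 + 3*sin(z)


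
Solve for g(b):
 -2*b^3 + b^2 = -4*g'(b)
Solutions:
 g(b) = C1 + b^4/8 - b^3/12


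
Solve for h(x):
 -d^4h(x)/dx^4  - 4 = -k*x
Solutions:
 h(x) = C1 + C2*x + C3*x^2 + C4*x^3 + k*x^5/120 - x^4/6


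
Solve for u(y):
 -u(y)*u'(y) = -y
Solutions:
 u(y) = -sqrt(C1 + y^2)
 u(y) = sqrt(C1 + y^2)


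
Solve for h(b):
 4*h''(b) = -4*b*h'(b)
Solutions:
 h(b) = C1 + C2*erf(sqrt(2)*b/2)


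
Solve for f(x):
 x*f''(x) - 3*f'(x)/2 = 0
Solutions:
 f(x) = C1 + C2*x^(5/2)


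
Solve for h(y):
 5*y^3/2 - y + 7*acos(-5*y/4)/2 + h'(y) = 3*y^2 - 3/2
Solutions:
 h(y) = C1 - 5*y^4/8 + y^3 + y^2/2 - 7*y*acos(-5*y/4)/2 - 3*y/2 - 7*sqrt(16 - 25*y^2)/10


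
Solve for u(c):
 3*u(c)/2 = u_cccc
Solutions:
 u(c) = C1*exp(-2^(3/4)*3^(1/4)*c/2) + C2*exp(2^(3/4)*3^(1/4)*c/2) + C3*sin(2^(3/4)*3^(1/4)*c/2) + C4*cos(2^(3/4)*3^(1/4)*c/2)


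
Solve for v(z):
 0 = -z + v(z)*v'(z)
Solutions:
 v(z) = -sqrt(C1 + z^2)
 v(z) = sqrt(C1 + z^2)


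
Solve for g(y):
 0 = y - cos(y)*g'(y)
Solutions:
 g(y) = C1 + Integral(y/cos(y), y)


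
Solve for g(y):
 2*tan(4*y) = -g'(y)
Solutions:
 g(y) = C1 + log(cos(4*y))/2


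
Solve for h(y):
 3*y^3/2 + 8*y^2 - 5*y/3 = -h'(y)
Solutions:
 h(y) = C1 - 3*y^4/8 - 8*y^3/3 + 5*y^2/6


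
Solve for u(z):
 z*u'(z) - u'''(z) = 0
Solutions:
 u(z) = C1 + Integral(C2*airyai(z) + C3*airybi(z), z)


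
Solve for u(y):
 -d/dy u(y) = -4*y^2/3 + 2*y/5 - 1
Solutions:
 u(y) = C1 + 4*y^3/9 - y^2/5 + y


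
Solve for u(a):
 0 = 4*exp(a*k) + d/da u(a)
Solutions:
 u(a) = C1 - 4*exp(a*k)/k


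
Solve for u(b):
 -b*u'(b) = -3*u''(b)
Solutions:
 u(b) = C1 + C2*erfi(sqrt(6)*b/6)


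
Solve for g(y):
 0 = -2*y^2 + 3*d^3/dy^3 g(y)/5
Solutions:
 g(y) = C1 + C2*y + C3*y^2 + y^5/18


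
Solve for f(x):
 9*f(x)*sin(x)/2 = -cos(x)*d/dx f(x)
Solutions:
 f(x) = C1*cos(x)^(9/2)


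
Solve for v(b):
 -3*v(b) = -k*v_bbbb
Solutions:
 v(b) = C1*exp(-3^(1/4)*b*(1/k)^(1/4)) + C2*exp(3^(1/4)*b*(1/k)^(1/4)) + C3*exp(-3^(1/4)*I*b*(1/k)^(1/4)) + C4*exp(3^(1/4)*I*b*(1/k)^(1/4))


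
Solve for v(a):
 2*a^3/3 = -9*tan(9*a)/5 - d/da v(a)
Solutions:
 v(a) = C1 - a^4/6 + log(cos(9*a))/5


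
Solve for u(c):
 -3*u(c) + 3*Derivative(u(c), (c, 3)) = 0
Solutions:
 u(c) = C3*exp(c) + (C1*sin(sqrt(3)*c/2) + C2*cos(sqrt(3)*c/2))*exp(-c/2)


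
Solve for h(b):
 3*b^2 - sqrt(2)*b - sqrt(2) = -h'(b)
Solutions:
 h(b) = C1 - b^3 + sqrt(2)*b^2/2 + sqrt(2)*b


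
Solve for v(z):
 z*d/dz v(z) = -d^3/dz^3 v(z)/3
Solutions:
 v(z) = C1 + Integral(C2*airyai(-3^(1/3)*z) + C3*airybi(-3^(1/3)*z), z)


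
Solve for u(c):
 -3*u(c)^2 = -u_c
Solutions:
 u(c) = -1/(C1 + 3*c)


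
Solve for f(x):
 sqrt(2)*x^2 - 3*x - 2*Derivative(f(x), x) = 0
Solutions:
 f(x) = C1 + sqrt(2)*x^3/6 - 3*x^2/4


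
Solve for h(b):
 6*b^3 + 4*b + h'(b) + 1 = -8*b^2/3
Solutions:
 h(b) = C1 - 3*b^4/2 - 8*b^3/9 - 2*b^2 - b


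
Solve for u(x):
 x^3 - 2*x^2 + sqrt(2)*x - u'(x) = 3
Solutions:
 u(x) = C1 + x^4/4 - 2*x^3/3 + sqrt(2)*x^2/2 - 3*x


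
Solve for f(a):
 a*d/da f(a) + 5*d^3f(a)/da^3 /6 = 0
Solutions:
 f(a) = C1 + Integral(C2*airyai(-5^(2/3)*6^(1/3)*a/5) + C3*airybi(-5^(2/3)*6^(1/3)*a/5), a)


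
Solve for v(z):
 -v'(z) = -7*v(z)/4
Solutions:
 v(z) = C1*exp(7*z/4)


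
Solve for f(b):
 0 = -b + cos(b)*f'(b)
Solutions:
 f(b) = C1 + Integral(b/cos(b), b)


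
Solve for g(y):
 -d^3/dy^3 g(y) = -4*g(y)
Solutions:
 g(y) = C3*exp(2^(2/3)*y) + (C1*sin(2^(2/3)*sqrt(3)*y/2) + C2*cos(2^(2/3)*sqrt(3)*y/2))*exp(-2^(2/3)*y/2)


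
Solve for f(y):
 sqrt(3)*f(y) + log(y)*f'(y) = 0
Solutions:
 f(y) = C1*exp(-sqrt(3)*li(y))


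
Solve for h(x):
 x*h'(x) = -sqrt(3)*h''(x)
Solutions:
 h(x) = C1 + C2*erf(sqrt(2)*3^(3/4)*x/6)


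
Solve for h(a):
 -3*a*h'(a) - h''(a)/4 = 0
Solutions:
 h(a) = C1 + C2*erf(sqrt(6)*a)


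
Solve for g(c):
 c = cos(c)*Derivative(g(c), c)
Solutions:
 g(c) = C1 + Integral(c/cos(c), c)


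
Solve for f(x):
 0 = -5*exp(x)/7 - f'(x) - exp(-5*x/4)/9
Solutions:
 f(x) = C1 - 5*exp(x)/7 + 4*exp(-5*x/4)/45


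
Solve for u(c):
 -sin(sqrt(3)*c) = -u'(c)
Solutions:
 u(c) = C1 - sqrt(3)*cos(sqrt(3)*c)/3


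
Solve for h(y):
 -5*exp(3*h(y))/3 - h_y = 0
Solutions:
 h(y) = log((-1 - sqrt(3)*I)*(1/(C1 + 5*y))^(1/3)/2)
 h(y) = log((-1 + sqrt(3)*I)*(1/(C1 + 5*y))^(1/3)/2)
 h(y) = log(1/(C1 + 5*y))/3


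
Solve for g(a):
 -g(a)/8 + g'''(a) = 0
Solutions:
 g(a) = C3*exp(a/2) + (C1*sin(sqrt(3)*a/4) + C2*cos(sqrt(3)*a/4))*exp(-a/4)


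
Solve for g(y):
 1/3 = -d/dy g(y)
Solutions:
 g(y) = C1 - y/3


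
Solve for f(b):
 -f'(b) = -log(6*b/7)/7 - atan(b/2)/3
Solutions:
 f(b) = C1 + b*log(b)/7 + b*atan(b/2)/3 - b*log(7)/7 - b/7 + b*log(6)/7 - log(b^2 + 4)/3


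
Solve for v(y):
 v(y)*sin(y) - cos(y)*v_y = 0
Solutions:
 v(y) = C1/cos(y)


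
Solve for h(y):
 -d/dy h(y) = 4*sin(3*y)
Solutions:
 h(y) = C1 + 4*cos(3*y)/3


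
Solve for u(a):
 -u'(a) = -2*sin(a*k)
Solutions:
 u(a) = C1 - 2*cos(a*k)/k


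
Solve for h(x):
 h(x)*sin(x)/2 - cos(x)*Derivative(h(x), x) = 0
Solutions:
 h(x) = C1/sqrt(cos(x))


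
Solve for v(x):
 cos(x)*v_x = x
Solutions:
 v(x) = C1 + Integral(x/cos(x), x)


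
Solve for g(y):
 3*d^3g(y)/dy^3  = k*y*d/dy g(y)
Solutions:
 g(y) = C1 + Integral(C2*airyai(3^(2/3)*k^(1/3)*y/3) + C3*airybi(3^(2/3)*k^(1/3)*y/3), y)


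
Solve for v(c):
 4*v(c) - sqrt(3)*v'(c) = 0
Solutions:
 v(c) = C1*exp(4*sqrt(3)*c/3)


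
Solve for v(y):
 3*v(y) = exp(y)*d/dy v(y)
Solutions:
 v(y) = C1*exp(-3*exp(-y))


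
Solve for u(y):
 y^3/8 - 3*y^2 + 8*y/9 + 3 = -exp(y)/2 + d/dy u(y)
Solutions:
 u(y) = C1 + y^4/32 - y^3 + 4*y^2/9 + 3*y + exp(y)/2


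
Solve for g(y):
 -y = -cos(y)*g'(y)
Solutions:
 g(y) = C1 + Integral(y/cos(y), y)


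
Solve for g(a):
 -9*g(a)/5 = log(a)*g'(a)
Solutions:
 g(a) = C1*exp(-9*li(a)/5)


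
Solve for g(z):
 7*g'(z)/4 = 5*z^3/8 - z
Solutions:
 g(z) = C1 + 5*z^4/56 - 2*z^2/7


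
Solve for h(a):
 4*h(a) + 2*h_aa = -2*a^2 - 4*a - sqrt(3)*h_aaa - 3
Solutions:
 h(a) = C1*exp(a*(-4*sqrt(3) + 2*2^(2/3)/(sqrt(267) + 85*sqrt(3)/9)^(1/3) + 3*2^(1/3)*(sqrt(267) + 85*sqrt(3)/9)^(1/3))/18)*sin(sqrt(3)*a*(-3*(2*sqrt(267) + 170*sqrt(3)/9)^(1/3) + 4/(2*sqrt(267) + 170*sqrt(3)/9)^(1/3))/18) + C2*exp(a*(-4*sqrt(3) + 2*2^(2/3)/(sqrt(267) + 85*sqrt(3)/9)^(1/3) + 3*2^(1/3)*(sqrt(267) + 85*sqrt(3)/9)^(1/3))/18)*cos(sqrt(3)*a*(-3*(2*sqrt(267) + 170*sqrt(3)/9)^(1/3) + 4/(2*sqrt(267) + 170*sqrt(3)/9)^(1/3))/18) + C3*exp(-a*(2*2^(2/3)/(sqrt(267) + 85*sqrt(3)/9)^(1/3) + 2*sqrt(3) + 3*2^(1/3)*(sqrt(267) + 85*sqrt(3)/9)^(1/3))/9) - a^2/2 - a - 1/4


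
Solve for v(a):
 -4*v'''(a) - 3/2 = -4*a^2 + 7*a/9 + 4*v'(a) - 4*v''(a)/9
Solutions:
 v(a) = C1 + a^3/3 + a^2/72 - 1537*a/648 + (C2*sin(sqrt(323)*a/18) + C3*cos(sqrt(323)*a/18))*exp(a/18)


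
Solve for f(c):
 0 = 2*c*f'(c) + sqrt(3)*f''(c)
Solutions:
 f(c) = C1 + C2*erf(3^(3/4)*c/3)


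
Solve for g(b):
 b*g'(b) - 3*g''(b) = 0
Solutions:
 g(b) = C1 + C2*erfi(sqrt(6)*b/6)


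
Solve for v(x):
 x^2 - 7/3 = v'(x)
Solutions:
 v(x) = C1 + x^3/3 - 7*x/3


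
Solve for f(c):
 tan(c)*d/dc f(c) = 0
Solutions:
 f(c) = C1


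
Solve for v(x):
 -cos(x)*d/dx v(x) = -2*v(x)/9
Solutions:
 v(x) = C1*(sin(x) + 1)^(1/9)/(sin(x) - 1)^(1/9)


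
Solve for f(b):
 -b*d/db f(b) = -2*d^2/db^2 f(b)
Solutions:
 f(b) = C1 + C2*erfi(b/2)


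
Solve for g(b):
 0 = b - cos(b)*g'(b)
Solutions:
 g(b) = C1 + Integral(b/cos(b), b)


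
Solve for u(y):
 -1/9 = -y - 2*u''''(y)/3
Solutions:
 u(y) = C1 + C2*y + C3*y^2 + C4*y^3 - y^5/80 + y^4/144


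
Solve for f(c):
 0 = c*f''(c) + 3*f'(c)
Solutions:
 f(c) = C1 + C2/c^2


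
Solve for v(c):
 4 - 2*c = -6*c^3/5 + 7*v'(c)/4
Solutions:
 v(c) = C1 + 6*c^4/35 - 4*c^2/7 + 16*c/7


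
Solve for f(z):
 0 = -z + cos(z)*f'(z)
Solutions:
 f(z) = C1 + Integral(z/cos(z), z)


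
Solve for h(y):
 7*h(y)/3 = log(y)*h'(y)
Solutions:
 h(y) = C1*exp(7*li(y)/3)


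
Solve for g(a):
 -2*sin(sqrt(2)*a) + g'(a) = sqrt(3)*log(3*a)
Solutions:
 g(a) = C1 + sqrt(3)*a*(log(a) - 1) + sqrt(3)*a*log(3) - sqrt(2)*cos(sqrt(2)*a)


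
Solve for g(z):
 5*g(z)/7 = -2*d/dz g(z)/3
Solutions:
 g(z) = C1*exp(-15*z/14)


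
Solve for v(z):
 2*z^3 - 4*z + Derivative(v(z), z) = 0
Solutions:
 v(z) = C1 - z^4/2 + 2*z^2


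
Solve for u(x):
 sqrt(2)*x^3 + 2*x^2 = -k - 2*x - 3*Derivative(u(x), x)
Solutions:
 u(x) = C1 - k*x/3 - sqrt(2)*x^4/12 - 2*x^3/9 - x^2/3


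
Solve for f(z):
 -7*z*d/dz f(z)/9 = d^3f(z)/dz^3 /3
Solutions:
 f(z) = C1 + Integral(C2*airyai(-3^(2/3)*7^(1/3)*z/3) + C3*airybi(-3^(2/3)*7^(1/3)*z/3), z)


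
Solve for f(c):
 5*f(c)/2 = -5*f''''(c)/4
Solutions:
 f(c) = (C1*sin(2^(3/4)*c/2) + C2*cos(2^(3/4)*c/2))*exp(-2^(3/4)*c/2) + (C3*sin(2^(3/4)*c/2) + C4*cos(2^(3/4)*c/2))*exp(2^(3/4)*c/2)


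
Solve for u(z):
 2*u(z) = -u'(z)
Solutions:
 u(z) = C1*exp(-2*z)


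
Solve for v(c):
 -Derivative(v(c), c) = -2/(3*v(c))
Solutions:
 v(c) = -sqrt(C1 + 12*c)/3
 v(c) = sqrt(C1 + 12*c)/3


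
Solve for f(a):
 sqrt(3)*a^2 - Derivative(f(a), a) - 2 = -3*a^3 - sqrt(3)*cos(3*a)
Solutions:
 f(a) = C1 + 3*a^4/4 + sqrt(3)*a^3/3 - 2*a + sqrt(3)*sin(3*a)/3


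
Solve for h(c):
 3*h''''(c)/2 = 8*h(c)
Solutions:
 h(c) = C1*exp(-2*3^(3/4)*c/3) + C2*exp(2*3^(3/4)*c/3) + C3*sin(2*3^(3/4)*c/3) + C4*cos(2*3^(3/4)*c/3)


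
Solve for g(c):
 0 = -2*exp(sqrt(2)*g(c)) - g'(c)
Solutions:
 g(c) = sqrt(2)*(2*log(1/(C1 + 2*c)) - log(2))/4


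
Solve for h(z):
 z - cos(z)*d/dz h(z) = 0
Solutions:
 h(z) = C1 + Integral(z/cos(z), z)


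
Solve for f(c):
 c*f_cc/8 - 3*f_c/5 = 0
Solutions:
 f(c) = C1 + C2*c^(29/5)


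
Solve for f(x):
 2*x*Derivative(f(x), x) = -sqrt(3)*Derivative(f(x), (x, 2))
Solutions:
 f(x) = C1 + C2*erf(3^(3/4)*x/3)


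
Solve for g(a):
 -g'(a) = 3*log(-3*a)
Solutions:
 g(a) = C1 - 3*a*log(-a) + 3*a*(1 - log(3))


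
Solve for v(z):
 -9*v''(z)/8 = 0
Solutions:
 v(z) = C1 + C2*z


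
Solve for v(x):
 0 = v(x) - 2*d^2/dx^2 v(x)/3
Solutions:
 v(x) = C1*exp(-sqrt(6)*x/2) + C2*exp(sqrt(6)*x/2)


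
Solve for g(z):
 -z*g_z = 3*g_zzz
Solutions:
 g(z) = C1 + Integral(C2*airyai(-3^(2/3)*z/3) + C3*airybi(-3^(2/3)*z/3), z)


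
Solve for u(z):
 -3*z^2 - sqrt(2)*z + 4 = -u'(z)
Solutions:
 u(z) = C1 + z^3 + sqrt(2)*z^2/2 - 4*z


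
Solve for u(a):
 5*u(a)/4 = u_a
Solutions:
 u(a) = C1*exp(5*a/4)


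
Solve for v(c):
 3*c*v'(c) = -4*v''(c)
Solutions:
 v(c) = C1 + C2*erf(sqrt(6)*c/4)


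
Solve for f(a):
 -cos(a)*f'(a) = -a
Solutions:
 f(a) = C1 + Integral(a/cos(a), a)


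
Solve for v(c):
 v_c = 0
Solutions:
 v(c) = C1


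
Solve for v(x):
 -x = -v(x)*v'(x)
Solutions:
 v(x) = -sqrt(C1 + x^2)
 v(x) = sqrt(C1 + x^2)


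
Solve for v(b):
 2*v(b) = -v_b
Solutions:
 v(b) = C1*exp(-2*b)


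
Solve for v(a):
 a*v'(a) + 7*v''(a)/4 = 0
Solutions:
 v(a) = C1 + C2*erf(sqrt(14)*a/7)


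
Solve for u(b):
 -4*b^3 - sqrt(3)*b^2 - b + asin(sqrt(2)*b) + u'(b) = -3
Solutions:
 u(b) = C1 + b^4 + sqrt(3)*b^3/3 + b^2/2 - b*asin(sqrt(2)*b) - 3*b - sqrt(2)*sqrt(1 - 2*b^2)/2


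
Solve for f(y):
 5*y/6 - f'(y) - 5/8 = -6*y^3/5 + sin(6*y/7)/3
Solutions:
 f(y) = C1 + 3*y^4/10 + 5*y^2/12 - 5*y/8 + 7*cos(6*y/7)/18


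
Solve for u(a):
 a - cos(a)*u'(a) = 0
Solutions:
 u(a) = C1 + Integral(a/cos(a), a)


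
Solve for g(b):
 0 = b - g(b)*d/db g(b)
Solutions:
 g(b) = -sqrt(C1 + b^2)
 g(b) = sqrt(C1 + b^2)


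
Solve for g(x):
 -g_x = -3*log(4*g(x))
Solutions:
 -Integral(1/(log(_y) + 2*log(2)), (_y, g(x)))/3 = C1 - x


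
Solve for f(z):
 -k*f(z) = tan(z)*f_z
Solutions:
 f(z) = C1*exp(-k*log(sin(z)))


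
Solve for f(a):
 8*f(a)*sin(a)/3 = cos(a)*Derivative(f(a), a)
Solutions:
 f(a) = C1/cos(a)^(8/3)


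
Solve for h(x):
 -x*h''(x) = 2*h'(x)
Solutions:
 h(x) = C1 + C2/x


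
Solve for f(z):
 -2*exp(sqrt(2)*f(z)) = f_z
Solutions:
 f(z) = sqrt(2)*(2*log(1/(C1 + 2*z)) - log(2))/4


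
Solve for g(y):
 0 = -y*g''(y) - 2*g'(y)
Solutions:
 g(y) = C1 + C2/y


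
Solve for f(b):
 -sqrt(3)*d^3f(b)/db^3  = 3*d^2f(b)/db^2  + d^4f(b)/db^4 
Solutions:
 f(b) = C1 + C2*b + (C3*sin(3*b/2) + C4*cos(3*b/2))*exp(-sqrt(3)*b/2)


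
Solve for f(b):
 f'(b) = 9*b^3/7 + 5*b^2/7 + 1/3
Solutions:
 f(b) = C1 + 9*b^4/28 + 5*b^3/21 + b/3


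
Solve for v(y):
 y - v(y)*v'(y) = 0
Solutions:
 v(y) = -sqrt(C1 + y^2)
 v(y) = sqrt(C1 + y^2)


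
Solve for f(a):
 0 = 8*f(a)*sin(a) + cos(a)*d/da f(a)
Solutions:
 f(a) = C1*cos(a)^8


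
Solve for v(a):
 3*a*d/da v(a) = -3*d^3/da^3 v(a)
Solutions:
 v(a) = C1 + Integral(C2*airyai(-a) + C3*airybi(-a), a)


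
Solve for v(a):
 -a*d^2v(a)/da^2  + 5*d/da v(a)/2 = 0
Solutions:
 v(a) = C1 + C2*a^(7/2)


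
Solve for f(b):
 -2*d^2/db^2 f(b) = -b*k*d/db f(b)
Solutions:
 f(b) = Piecewise((-sqrt(pi)*C1*erf(b*sqrt(-k)/2)/sqrt(-k) - C2, (k > 0) | (k < 0)), (-C1*b - C2, True))


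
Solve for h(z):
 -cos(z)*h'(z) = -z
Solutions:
 h(z) = C1 + Integral(z/cos(z), z)


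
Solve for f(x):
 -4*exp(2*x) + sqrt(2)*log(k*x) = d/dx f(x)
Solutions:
 f(x) = C1 + sqrt(2)*x*log(k*x) - sqrt(2)*x - 2*exp(2*x)


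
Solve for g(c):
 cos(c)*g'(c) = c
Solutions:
 g(c) = C1 + Integral(c/cos(c), c)


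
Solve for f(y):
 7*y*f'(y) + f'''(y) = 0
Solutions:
 f(y) = C1 + Integral(C2*airyai(-7^(1/3)*y) + C3*airybi(-7^(1/3)*y), y)


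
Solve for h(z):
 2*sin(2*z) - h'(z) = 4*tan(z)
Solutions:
 h(z) = C1 + 4*log(cos(z)) - cos(2*z)


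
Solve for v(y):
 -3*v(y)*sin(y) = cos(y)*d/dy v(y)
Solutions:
 v(y) = C1*cos(y)^3


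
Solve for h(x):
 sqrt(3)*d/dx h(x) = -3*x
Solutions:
 h(x) = C1 - sqrt(3)*x^2/2


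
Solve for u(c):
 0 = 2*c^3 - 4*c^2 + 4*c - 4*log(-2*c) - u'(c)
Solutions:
 u(c) = C1 + c^4/2 - 4*c^3/3 + 2*c^2 - 4*c*log(-c) + 4*c*(1 - log(2))


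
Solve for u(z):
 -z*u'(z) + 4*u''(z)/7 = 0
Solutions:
 u(z) = C1 + C2*erfi(sqrt(14)*z/4)


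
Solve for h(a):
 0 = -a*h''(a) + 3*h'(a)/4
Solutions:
 h(a) = C1 + C2*a^(7/4)


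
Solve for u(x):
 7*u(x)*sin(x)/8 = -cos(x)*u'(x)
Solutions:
 u(x) = C1*cos(x)^(7/8)


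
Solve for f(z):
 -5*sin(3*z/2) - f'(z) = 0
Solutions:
 f(z) = C1 + 10*cos(3*z/2)/3


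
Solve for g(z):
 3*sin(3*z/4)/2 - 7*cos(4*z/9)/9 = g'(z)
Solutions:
 g(z) = C1 - 7*sin(4*z/9)/4 - 2*cos(3*z/4)


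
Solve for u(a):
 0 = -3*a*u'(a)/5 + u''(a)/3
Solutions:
 u(a) = C1 + C2*erfi(3*sqrt(10)*a/10)


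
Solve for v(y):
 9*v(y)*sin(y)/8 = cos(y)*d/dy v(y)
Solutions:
 v(y) = C1/cos(y)^(9/8)


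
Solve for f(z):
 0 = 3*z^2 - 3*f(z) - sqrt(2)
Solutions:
 f(z) = z^2 - sqrt(2)/3


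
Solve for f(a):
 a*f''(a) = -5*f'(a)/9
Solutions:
 f(a) = C1 + C2*a^(4/9)


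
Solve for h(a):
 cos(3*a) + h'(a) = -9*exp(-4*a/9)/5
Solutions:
 h(a) = C1 - sin(3*a)/3 + 81*exp(-4*a/9)/20


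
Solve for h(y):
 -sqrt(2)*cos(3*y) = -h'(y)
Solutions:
 h(y) = C1 + sqrt(2)*sin(3*y)/3


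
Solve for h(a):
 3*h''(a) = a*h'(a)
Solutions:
 h(a) = C1 + C2*erfi(sqrt(6)*a/6)


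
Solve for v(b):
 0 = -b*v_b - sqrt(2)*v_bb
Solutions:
 v(b) = C1 + C2*erf(2^(1/4)*b/2)


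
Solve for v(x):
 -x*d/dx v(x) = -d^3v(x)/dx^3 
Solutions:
 v(x) = C1 + Integral(C2*airyai(x) + C3*airybi(x), x)


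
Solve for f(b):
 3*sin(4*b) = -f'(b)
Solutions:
 f(b) = C1 + 3*cos(4*b)/4


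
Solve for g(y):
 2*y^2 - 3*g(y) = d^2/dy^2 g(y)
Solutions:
 g(y) = C1*sin(sqrt(3)*y) + C2*cos(sqrt(3)*y) + 2*y^2/3 - 4/9


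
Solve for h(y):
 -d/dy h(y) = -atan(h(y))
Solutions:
 Integral(1/atan(_y), (_y, h(y))) = C1 + y


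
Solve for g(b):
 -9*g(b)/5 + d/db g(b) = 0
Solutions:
 g(b) = C1*exp(9*b/5)


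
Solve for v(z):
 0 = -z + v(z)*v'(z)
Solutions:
 v(z) = -sqrt(C1 + z^2)
 v(z) = sqrt(C1 + z^2)


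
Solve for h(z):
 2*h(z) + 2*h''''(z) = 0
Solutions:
 h(z) = (C1*sin(sqrt(2)*z/2) + C2*cos(sqrt(2)*z/2))*exp(-sqrt(2)*z/2) + (C3*sin(sqrt(2)*z/2) + C4*cos(sqrt(2)*z/2))*exp(sqrt(2)*z/2)


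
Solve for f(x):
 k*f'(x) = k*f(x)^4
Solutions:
 f(x) = (-1/(C1 + 3*x))^(1/3)
 f(x) = (-1/(C1 + x))^(1/3)*(-3^(2/3) - 3*3^(1/6)*I)/6
 f(x) = (-1/(C1 + x))^(1/3)*(-3^(2/3) + 3*3^(1/6)*I)/6


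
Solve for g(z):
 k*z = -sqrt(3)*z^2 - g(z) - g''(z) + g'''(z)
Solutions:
 g(z) = C1*exp(z*(-2^(2/3)*(3*sqrt(93) + 29)^(1/3) - 2*2^(1/3)/(3*sqrt(93) + 29)^(1/3) + 4)/12)*sin(2^(1/3)*sqrt(3)*z*(-2^(1/3)*(3*sqrt(93) + 29)^(1/3) + 2/(3*sqrt(93) + 29)^(1/3))/12) + C2*exp(z*(-2^(2/3)*(3*sqrt(93) + 29)^(1/3) - 2*2^(1/3)/(3*sqrt(93) + 29)^(1/3) + 4)/12)*cos(2^(1/3)*sqrt(3)*z*(-2^(1/3)*(3*sqrt(93) + 29)^(1/3) + 2/(3*sqrt(93) + 29)^(1/3))/12) + C3*exp(z*(2*2^(1/3)/(3*sqrt(93) + 29)^(1/3) + 2 + 2^(2/3)*(3*sqrt(93) + 29)^(1/3))/6) - k*z - sqrt(3)*z^2 + 2*sqrt(3)


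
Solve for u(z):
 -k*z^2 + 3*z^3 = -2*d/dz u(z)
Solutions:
 u(z) = C1 + k*z^3/6 - 3*z^4/8


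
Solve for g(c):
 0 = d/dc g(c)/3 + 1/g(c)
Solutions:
 g(c) = -sqrt(C1 - 6*c)
 g(c) = sqrt(C1 - 6*c)


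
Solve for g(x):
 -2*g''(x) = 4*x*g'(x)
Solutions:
 g(x) = C1 + C2*erf(x)


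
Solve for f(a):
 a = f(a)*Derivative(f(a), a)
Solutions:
 f(a) = -sqrt(C1 + a^2)
 f(a) = sqrt(C1 + a^2)


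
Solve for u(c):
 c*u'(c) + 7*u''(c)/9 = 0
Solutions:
 u(c) = C1 + C2*erf(3*sqrt(14)*c/14)


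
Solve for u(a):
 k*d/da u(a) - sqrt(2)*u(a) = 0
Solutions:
 u(a) = C1*exp(sqrt(2)*a/k)


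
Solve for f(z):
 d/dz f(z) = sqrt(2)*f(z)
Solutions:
 f(z) = C1*exp(sqrt(2)*z)


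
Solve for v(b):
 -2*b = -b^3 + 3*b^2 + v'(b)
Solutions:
 v(b) = C1 + b^4/4 - b^3 - b^2


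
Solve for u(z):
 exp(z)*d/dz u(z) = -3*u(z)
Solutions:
 u(z) = C1*exp(3*exp(-z))


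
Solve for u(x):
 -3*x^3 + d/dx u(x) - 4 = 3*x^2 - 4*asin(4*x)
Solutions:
 u(x) = C1 + 3*x^4/4 + x^3 - 4*x*asin(4*x) + 4*x - sqrt(1 - 16*x^2)


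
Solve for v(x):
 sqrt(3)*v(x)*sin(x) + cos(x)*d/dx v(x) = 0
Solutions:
 v(x) = C1*cos(x)^(sqrt(3))


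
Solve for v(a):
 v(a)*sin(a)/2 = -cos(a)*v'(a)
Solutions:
 v(a) = C1*sqrt(cos(a))


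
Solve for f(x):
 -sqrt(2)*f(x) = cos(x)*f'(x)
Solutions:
 f(x) = C1*(sin(x) - 1)^(sqrt(2)/2)/(sin(x) + 1)^(sqrt(2)/2)


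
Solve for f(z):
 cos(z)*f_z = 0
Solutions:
 f(z) = C1


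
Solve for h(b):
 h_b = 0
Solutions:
 h(b) = C1


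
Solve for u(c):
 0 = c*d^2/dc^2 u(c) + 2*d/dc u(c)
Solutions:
 u(c) = C1 + C2/c


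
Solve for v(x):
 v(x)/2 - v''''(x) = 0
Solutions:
 v(x) = C1*exp(-2^(3/4)*x/2) + C2*exp(2^(3/4)*x/2) + C3*sin(2^(3/4)*x/2) + C4*cos(2^(3/4)*x/2)


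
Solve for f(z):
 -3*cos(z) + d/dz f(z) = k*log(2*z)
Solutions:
 f(z) = C1 + k*z*(log(z) - 1) + k*z*log(2) + 3*sin(z)


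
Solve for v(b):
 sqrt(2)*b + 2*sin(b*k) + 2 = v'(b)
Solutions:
 v(b) = C1 + sqrt(2)*b^2/2 + 2*b - 2*cos(b*k)/k


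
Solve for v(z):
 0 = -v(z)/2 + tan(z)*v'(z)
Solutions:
 v(z) = C1*sqrt(sin(z))


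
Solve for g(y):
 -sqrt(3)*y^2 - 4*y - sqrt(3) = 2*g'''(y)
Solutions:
 g(y) = C1 + C2*y + C3*y^2 - sqrt(3)*y^5/120 - y^4/12 - sqrt(3)*y^3/12


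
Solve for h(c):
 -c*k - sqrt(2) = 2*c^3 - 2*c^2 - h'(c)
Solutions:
 h(c) = C1 + c^4/2 - 2*c^3/3 + c^2*k/2 + sqrt(2)*c


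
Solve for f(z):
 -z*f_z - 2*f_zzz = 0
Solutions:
 f(z) = C1 + Integral(C2*airyai(-2^(2/3)*z/2) + C3*airybi(-2^(2/3)*z/2), z)


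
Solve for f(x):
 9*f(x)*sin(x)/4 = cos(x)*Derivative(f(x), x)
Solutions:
 f(x) = C1/cos(x)^(9/4)


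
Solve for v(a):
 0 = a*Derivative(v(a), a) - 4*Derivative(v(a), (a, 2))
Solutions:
 v(a) = C1 + C2*erfi(sqrt(2)*a/4)


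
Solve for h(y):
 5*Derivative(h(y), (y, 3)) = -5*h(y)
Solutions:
 h(y) = C3*exp(-y) + (C1*sin(sqrt(3)*y/2) + C2*cos(sqrt(3)*y/2))*exp(y/2)


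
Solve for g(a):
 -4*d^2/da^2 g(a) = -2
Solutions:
 g(a) = C1 + C2*a + a^2/4


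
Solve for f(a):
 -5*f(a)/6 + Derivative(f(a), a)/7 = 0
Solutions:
 f(a) = C1*exp(35*a/6)


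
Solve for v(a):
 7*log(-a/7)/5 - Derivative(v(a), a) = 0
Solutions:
 v(a) = C1 + 7*a*log(-a)/5 + 7*a*(-log(7) - 1)/5


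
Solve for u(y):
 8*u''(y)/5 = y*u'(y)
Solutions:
 u(y) = C1 + C2*erfi(sqrt(5)*y/4)


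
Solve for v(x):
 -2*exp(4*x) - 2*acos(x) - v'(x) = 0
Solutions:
 v(x) = C1 - 2*x*acos(x) + 2*sqrt(1 - x^2) - exp(4*x)/2


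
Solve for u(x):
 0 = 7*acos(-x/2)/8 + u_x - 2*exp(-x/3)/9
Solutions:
 u(x) = C1 - 7*x*acos(-x/2)/8 - 7*sqrt(4 - x^2)/8 - 2*exp(-x/3)/3


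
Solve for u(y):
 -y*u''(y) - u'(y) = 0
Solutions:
 u(y) = C1 + C2*log(y)


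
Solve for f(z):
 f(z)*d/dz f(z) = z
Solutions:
 f(z) = -sqrt(C1 + z^2)
 f(z) = sqrt(C1 + z^2)


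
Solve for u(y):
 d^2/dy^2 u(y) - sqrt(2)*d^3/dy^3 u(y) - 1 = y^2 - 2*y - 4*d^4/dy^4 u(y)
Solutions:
 u(y) = C1 + C2*y + y^4/12 + y^3*(-1 + sqrt(2))/3 + y^2*(-3/2 - sqrt(2)) + (C3*sin(sqrt(14)*y/8) + C4*cos(sqrt(14)*y/8))*exp(sqrt(2)*y/8)


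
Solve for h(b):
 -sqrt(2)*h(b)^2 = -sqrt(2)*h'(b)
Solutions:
 h(b) = -1/(C1 + b)


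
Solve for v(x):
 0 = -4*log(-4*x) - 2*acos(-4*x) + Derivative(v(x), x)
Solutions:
 v(x) = C1 + 4*x*log(-x) + 2*x*acos(-4*x) - 4*x + 8*x*log(2) + sqrt(1 - 16*x^2)/2


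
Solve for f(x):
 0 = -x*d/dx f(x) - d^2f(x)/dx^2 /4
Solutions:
 f(x) = C1 + C2*erf(sqrt(2)*x)


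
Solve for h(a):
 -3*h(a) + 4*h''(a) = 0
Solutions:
 h(a) = C1*exp(-sqrt(3)*a/2) + C2*exp(sqrt(3)*a/2)


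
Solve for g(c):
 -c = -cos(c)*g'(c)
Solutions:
 g(c) = C1 + Integral(c/cos(c), c)


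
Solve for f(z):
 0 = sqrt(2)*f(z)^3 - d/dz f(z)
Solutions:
 f(z) = -sqrt(2)*sqrt(-1/(C1 + sqrt(2)*z))/2
 f(z) = sqrt(2)*sqrt(-1/(C1 + sqrt(2)*z))/2


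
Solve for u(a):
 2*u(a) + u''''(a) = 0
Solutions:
 u(a) = (C1*sin(2^(3/4)*a/2) + C2*cos(2^(3/4)*a/2))*exp(-2^(3/4)*a/2) + (C3*sin(2^(3/4)*a/2) + C4*cos(2^(3/4)*a/2))*exp(2^(3/4)*a/2)


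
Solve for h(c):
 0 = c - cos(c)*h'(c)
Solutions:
 h(c) = C1 + Integral(c/cos(c), c)


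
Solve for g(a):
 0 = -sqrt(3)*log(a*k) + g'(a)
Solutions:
 g(a) = C1 + sqrt(3)*a*log(a*k) - sqrt(3)*a


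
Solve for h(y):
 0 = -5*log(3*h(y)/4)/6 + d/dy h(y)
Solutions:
 6*Integral(1/(-log(_y) - log(3) + 2*log(2)), (_y, h(y)))/5 = C1 - y


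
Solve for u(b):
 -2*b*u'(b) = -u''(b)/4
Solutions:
 u(b) = C1 + C2*erfi(2*b)


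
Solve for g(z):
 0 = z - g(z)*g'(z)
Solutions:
 g(z) = -sqrt(C1 + z^2)
 g(z) = sqrt(C1 + z^2)


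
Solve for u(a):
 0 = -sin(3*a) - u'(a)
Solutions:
 u(a) = C1 + cos(3*a)/3


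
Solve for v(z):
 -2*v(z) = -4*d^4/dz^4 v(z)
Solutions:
 v(z) = C1*exp(-2^(3/4)*z/2) + C2*exp(2^(3/4)*z/2) + C3*sin(2^(3/4)*z/2) + C4*cos(2^(3/4)*z/2)


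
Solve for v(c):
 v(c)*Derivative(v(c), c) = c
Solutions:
 v(c) = -sqrt(C1 + c^2)
 v(c) = sqrt(C1 + c^2)


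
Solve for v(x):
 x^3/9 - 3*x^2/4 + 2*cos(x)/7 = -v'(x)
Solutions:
 v(x) = C1 - x^4/36 + x^3/4 - 2*sin(x)/7


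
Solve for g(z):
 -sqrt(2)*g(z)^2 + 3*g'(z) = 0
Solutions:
 g(z) = -3/(C1 + sqrt(2)*z)


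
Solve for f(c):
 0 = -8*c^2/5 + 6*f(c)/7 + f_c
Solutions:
 f(c) = C1*exp(-6*c/7) + 28*c^2/15 - 196*c/45 + 686/135


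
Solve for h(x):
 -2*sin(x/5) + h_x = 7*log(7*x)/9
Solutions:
 h(x) = C1 + 7*x*log(x)/9 - 7*x/9 + 7*x*log(7)/9 - 10*cos(x/5)


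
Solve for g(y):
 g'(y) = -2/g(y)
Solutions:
 g(y) = -sqrt(C1 - 4*y)
 g(y) = sqrt(C1 - 4*y)


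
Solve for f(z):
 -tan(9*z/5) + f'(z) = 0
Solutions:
 f(z) = C1 - 5*log(cos(9*z/5))/9


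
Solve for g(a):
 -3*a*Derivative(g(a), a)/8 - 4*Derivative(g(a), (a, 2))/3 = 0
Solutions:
 g(a) = C1 + C2*erf(3*a/8)


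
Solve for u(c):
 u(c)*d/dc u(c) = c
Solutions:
 u(c) = -sqrt(C1 + c^2)
 u(c) = sqrt(C1 + c^2)


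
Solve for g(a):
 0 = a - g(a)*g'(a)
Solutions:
 g(a) = -sqrt(C1 + a^2)
 g(a) = sqrt(C1 + a^2)


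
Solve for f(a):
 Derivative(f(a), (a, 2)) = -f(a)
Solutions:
 f(a) = C1*sin(a) + C2*cos(a)


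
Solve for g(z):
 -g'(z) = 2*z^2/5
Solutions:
 g(z) = C1 - 2*z^3/15


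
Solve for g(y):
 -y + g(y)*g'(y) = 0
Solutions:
 g(y) = -sqrt(C1 + y^2)
 g(y) = sqrt(C1 + y^2)


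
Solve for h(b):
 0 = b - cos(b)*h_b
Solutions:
 h(b) = C1 + Integral(b/cos(b), b)


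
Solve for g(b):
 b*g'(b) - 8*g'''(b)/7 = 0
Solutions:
 g(b) = C1 + Integral(C2*airyai(7^(1/3)*b/2) + C3*airybi(7^(1/3)*b/2), b)


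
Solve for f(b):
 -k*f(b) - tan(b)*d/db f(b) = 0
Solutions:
 f(b) = C1*exp(-k*log(sin(b)))


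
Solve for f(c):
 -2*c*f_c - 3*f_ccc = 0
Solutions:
 f(c) = C1 + Integral(C2*airyai(-2^(1/3)*3^(2/3)*c/3) + C3*airybi(-2^(1/3)*3^(2/3)*c/3), c)
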